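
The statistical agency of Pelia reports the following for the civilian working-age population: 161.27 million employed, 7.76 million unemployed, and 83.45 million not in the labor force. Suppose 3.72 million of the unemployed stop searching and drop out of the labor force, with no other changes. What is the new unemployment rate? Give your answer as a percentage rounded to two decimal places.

Initially, labor force = 161.27 + 7.76 = 169.03 million, so u = 7.76/169.03 = 4.59%.
After the change, unemployed and labor force both fall by 3.72 → E = 161.27, U = 4.04, labor force = 165.31 million.
New unemployment rate = 4.04 / 165.31 = 2.44%.

New unemployment rate ≈ 2.44%.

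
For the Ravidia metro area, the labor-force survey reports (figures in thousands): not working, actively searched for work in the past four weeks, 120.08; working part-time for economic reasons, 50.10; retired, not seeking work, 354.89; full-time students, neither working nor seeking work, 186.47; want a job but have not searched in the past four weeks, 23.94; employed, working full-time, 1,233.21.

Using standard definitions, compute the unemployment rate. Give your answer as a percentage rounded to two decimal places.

Employed = 50.10 + 1,233.21 = 1,283.31 thousand (anyone who worked, including part-time for economic reasons, counts as employed).
Unemployed = 120.08 thousand.
Labor force = 1,283.31 + 120.08 = 1,403.39 thousand.
Unemployment rate = 120.08 / 1,403.39 = 8.56%.

Unemployment rate ≈ 8.56%.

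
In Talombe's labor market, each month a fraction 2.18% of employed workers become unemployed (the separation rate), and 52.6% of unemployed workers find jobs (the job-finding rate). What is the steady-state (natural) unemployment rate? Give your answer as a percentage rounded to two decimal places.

Steady-state unemployment rate ≈ 3.98%.

At steady state the flows balance: s·E = f·U, so U/(E+U) = s/(s+f).
u* = 2.18 / (2.18 + 52.6) = 2.18 / 54.78 = 3.98%.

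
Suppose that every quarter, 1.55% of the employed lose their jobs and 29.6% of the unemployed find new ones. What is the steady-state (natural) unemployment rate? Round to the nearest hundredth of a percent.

At steady state the flows balance: s·E = f·U, so U/(E+U) = s/(s+f).
u* = 1.55 / (1.55 + 29.6) = 1.55 / 31.15 = 4.98%.

Steady-state unemployment rate ≈ 4.98%.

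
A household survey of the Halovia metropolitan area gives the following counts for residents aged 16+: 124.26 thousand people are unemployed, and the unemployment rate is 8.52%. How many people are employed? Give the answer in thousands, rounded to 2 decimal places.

Labor force = U / u = 124.26 / 0.0852 ≈ 1,458.45 thousand.
Employed = labor force − unemployed = 1,458.45 − 124.26 = 1,334.19 thousand.

About 1,334.19 thousand are employed.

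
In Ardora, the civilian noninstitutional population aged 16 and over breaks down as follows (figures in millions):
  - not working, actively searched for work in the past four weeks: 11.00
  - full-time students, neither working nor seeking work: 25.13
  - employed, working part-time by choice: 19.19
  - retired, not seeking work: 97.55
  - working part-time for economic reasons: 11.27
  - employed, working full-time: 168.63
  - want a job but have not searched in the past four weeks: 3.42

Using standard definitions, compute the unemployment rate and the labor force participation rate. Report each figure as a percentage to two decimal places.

Unemployment rate ≈ 5.24%; labor force participation rate ≈ 62.49%.

Employed = 19.19 + 11.27 + 168.63 = 199.09 million (anyone who worked, including part-time for economic reasons, counts as employed).
Unemployed = 11.00 million.
Labor force = 199.09 + 11.00 = 210.09 million.
Not in labor force = 25.13 + 97.55 + 3.42 = 126.10 million (those not working and not actively searching are outside the labor force — including those who want a job but have given up searching).
Civilian working-age population = 210.09 + 126.10 = 336.19 million.
Unemployment rate = 11.00 / 210.09 = 5.24%.
Labor force participation rate = 210.09 / 336.19 = 62.49%.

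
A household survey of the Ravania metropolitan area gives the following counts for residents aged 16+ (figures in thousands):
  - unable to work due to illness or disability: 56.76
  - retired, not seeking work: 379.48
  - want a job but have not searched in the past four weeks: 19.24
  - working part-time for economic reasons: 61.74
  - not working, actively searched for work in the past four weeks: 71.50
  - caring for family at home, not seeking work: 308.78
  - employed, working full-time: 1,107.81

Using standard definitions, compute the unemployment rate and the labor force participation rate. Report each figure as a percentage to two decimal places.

Employed = 61.74 + 1,107.81 = 1,169.55 thousand (anyone who worked, including part-time for economic reasons, counts as employed).
Unemployed = 71.50 thousand.
Labor force = 1,169.55 + 71.50 = 1,241.05 thousand.
Not in labor force = 56.76 + 379.48 + 19.24 + 308.78 = 764.26 thousand (those not working and not actively searching are outside the labor force — including those who want a job but have given up searching).
Civilian working-age population = 1,241.05 + 764.26 = 2,005.31 thousand.
Unemployment rate = 71.50 / 1,241.05 = 5.76%.
Labor force participation rate = 1,241.05 / 2,005.31 = 61.89%.

Unemployment rate ≈ 5.76%; labor force participation rate ≈ 61.89%.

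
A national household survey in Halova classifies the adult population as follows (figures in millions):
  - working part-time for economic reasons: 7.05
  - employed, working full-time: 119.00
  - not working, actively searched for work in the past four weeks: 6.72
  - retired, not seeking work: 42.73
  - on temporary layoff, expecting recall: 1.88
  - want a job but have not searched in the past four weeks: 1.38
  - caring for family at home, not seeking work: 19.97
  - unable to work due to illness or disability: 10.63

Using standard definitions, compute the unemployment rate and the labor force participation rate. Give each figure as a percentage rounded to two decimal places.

Unemployment rate ≈ 6.39%; labor force participation rate ≈ 64.32%.

Employed = 7.05 + 119.00 = 126.05 million (anyone who worked, including part-time for economic reasons, counts as employed).
Unemployed = 6.72 + 1.88 = 8.60 million (jobless and actively searching, or on temporary layoff).
Labor force = 126.05 + 8.60 = 134.65 million.
Not in labor force = 42.73 + 1.38 + 19.97 + 10.63 = 74.71 million (those not working and not actively searching are outside the labor force — including those who want a job but have given up searching).
Civilian working-age population = 134.65 + 74.71 = 209.36 million.
Unemployment rate = 8.60 / 134.65 = 6.39%.
Labor force participation rate = 134.65 / 209.36 = 64.32%.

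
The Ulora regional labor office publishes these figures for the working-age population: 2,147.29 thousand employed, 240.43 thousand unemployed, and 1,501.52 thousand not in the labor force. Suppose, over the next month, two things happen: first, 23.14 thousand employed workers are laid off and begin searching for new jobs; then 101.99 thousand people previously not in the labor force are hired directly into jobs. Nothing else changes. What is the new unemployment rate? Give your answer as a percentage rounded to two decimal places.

Initially, labor force = 2,147.29 + 240.43 = 2,387.72 thousand, so u = 240.43/2,387.72 = 10.07%.
After the first change, employed falls and unemployed rises by 23.14; labor force unchanged → E = 2,124.15, U = 263.57, labor force = 2,387.72 thousand.
After the second change, employed and labor force both rise by 101.99; unemployed unchanged → E = 2,226.14, U = 263.57, labor force = 2,489.71 thousand.
New unemployment rate = 263.57 / 2,489.71 = 10.59%.

New unemployment rate ≈ 10.59%.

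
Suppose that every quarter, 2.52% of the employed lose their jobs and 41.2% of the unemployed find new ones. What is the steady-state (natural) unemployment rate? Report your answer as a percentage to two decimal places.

At steady state the flows balance: s·E = f·U, so U/(E+U) = s/(s+f).
u* = 2.52 / (2.52 + 41.2) = 2.52 / 43.72 = 5.76%.

Steady-state unemployment rate ≈ 5.76%.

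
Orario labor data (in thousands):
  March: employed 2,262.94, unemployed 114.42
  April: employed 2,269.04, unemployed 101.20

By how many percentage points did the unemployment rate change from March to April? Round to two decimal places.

March: labor force = 2,262.94 + 114.42 = 2,377.36; u = 114.42/2,377.36 = 4.81%.
April: labor force = 2,269.04 + 101.20 = 2,370.24; u = 101.20/2,370.24 = 4.27%.
Change = 4.27% − 4.81% = −0.54 pp.

The unemployment rate changed by −0.54 percentage points.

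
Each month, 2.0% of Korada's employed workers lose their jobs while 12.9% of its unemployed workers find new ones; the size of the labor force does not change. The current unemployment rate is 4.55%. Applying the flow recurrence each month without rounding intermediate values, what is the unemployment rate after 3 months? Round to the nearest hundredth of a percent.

Unemployment rate after three months ≈ 7.95%.

With a fixed labor force, u_{t+1} = u_t + s·(1−u_t) − f·u_t = u_t·(1−s−f) + s.
Here 1−s−f = 0.851 and s = 0.020.
u_1 = 0.045500 × 0.851 + 0.020 = 0.058720.
u_2 = 0.058720 × 0.851 + 0.020 = 0.069971.
u_3 = 0.069971 × 0.851 + 0.020 = 0.079545.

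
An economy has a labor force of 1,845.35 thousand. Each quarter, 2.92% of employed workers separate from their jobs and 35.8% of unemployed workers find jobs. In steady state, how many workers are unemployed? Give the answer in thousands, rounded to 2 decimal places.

About 139.16 thousand are unemployed in steady state.

Steady-state unemployment rate u* = s/(s+f) = 2.92/(2.92+35.8) = 0.075413.
Unemployed = u* × labor force = 0.075413 × 1,845.35 ≈ 139.16 thousand.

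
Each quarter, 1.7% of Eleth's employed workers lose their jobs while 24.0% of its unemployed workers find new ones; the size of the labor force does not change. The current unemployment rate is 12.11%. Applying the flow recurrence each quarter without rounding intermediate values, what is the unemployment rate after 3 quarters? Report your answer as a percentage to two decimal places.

Unemployment rate after three quarters ≈ 8.87%.

With a fixed labor force, u_{t+1} = u_t + s·(1−u_t) − f·u_t = u_t·(1−s−f) + s.
Here 1−s−f = 0.743 and s = 0.017.
u_1 = 0.121100 × 0.743 + 0.017 = 0.106977.
u_2 = 0.106977 × 0.743 + 0.017 = 0.096484.
u_3 = 0.096484 × 0.743 + 0.017 = 0.088688.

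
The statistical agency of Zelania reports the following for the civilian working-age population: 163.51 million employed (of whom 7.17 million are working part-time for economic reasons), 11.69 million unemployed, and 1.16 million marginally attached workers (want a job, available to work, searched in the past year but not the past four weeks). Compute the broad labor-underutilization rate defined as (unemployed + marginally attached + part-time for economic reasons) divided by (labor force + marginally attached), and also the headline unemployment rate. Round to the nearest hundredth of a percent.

Broad underutilization rate ≈ 11.35%; headline unemployment rate ≈ 6.67%.

Labor force = 163.51 + 11.69 = 175.20 million.
Numerator = 11.69 + 1.16 + 7.17 = 20.02 million.
Denominator = 175.20 + 1.16 = 176.36 million.
Broad rate = 20.02 / 176.36 = 11.35%.
Headline unemployment rate = 11.69 / 175.20 = 6.67%.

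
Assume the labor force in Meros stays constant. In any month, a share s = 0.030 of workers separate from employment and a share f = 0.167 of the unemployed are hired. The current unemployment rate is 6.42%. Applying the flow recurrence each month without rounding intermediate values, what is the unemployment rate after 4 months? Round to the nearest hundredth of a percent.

With a fixed labor force, u_{t+1} = u_t + s·(1−u_t) − f·u_t = u_t·(1−s−f) + s.
Here 1−s−f = 0.803 and s = 0.030.
u_1 = 0.064200 × 0.803 + 0.030 = 0.081553.
u_2 = 0.081553 × 0.803 + 0.030 = 0.095487.
u_3 = 0.095487 × 0.803 + 0.030 = 0.106676.
u_4 = 0.106676 × 0.803 + 0.030 = 0.115661.

Unemployment rate after four months ≈ 11.57%.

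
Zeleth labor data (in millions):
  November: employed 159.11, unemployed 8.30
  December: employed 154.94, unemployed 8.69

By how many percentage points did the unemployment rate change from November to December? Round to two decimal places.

November: labor force = 159.11 + 8.30 = 167.41; u = 8.30/167.41 = 4.96%.
December: labor force = 154.94 + 8.69 = 163.63; u = 8.69/163.63 = 5.31%.
Change = 5.31% − 4.96% = +0.35 pp.

The unemployment rate changed by +0.35 percentage points.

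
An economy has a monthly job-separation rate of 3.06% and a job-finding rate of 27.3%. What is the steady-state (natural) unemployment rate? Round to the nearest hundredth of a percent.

At steady state the flows balance: s·E = f·U, so U/(E+U) = s/(s+f).
u* = 3.06 / (3.06 + 27.3) = 3.06 / 30.36 = 10.08%.

Steady-state unemployment rate ≈ 10.08%.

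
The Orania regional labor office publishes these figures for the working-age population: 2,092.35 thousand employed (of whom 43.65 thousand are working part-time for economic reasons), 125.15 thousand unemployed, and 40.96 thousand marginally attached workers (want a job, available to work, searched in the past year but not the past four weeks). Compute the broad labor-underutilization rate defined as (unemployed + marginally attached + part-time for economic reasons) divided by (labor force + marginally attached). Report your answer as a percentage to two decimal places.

Broad underutilization rate ≈ 9.29%.

Labor force = 2,092.35 + 125.15 = 2,217.50 thousand.
Numerator = 125.15 + 40.96 + 43.65 = 209.76 thousand.
Denominator = 2,217.50 + 40.96 = 2,258.46 thousand.
Broad rate = 209.76 / 2,258.46 = 9.29%.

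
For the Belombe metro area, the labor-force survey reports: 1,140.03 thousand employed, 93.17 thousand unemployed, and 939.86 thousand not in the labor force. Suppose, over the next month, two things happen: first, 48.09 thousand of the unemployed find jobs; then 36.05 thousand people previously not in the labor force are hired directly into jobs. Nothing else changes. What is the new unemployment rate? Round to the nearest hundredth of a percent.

New unemployment rate ≈ 3.55%.

Initially, labor force = 1,140.03 + 93.17 = 1,233.20 thousand, so u = 93.17/1,233.20 = 7.56%.
After the first change, unemployed falls and employed rises by 48.09; labor force unchanged → E = 1,188.12, U = 45.08, labor force = 1,233.20 thousand.
After the second change, employed and labor force both rise by 36.05; unemployed unchanged → E = 1,224.17, U = 45.08, labor force = 1,269.25 thousand.
New unemployment rate = 45.08 / 1,269.25 = 3.55%.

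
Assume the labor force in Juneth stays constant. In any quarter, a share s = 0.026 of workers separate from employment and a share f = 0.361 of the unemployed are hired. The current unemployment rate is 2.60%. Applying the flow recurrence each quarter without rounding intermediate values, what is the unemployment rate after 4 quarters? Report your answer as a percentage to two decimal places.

Unemployment rate after four quarters ≈ 6.14%.

With a fixed labor force, u_{t+1} = u_t + s·(1−u_t) − f·u_t = u_t·(1−s−f) + s.
Here 1−s−f = 0.613 and s = 0.026.
u_1 = 0.026000 × 0.613 + 0.026 = 0.041938.
u_2 = 0.041938 × 0.613 + 0.026 = 0.051708.
u_3 = 0.051708 × 0.613 + 0.026 = 0.057697.
u_4 = 0.057697 × 0.613 + 0.026 = 0.061368.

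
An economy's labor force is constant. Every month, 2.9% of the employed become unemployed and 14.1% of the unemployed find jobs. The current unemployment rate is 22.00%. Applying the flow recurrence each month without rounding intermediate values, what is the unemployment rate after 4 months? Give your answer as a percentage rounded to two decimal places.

With a fixed labor force, u_{t+1} = u_t + s·(1−u_t) − f·u_t = u_t·(1−s−f) + s.
Here 1−s−f = 0.830 and s = 0.029.
u_1 = 0.220000 × 0.830 + 0.029 = 0.211600.
u_2 = 0.211600 × 0.830 + 0.029 = 0.204628.
u_3 = 0.204628 × 0.830 + 0.029 = 0.198841.
u_4 = 0.198841 × 0.830 + 0.029 = 0.194038.

Unemployment rate after four months ≈ 19.40%.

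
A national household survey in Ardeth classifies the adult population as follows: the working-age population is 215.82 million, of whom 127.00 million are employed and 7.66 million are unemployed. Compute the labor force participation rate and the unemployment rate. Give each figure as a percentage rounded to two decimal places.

Labor force = employed + unemployed = 127.00 + 7.66 = 134.66 million.
Unemployment rate = 7.66 / 134.66 = 5.69%.
Labor force participation rate = 134.66 / 215.82 = 62.39%.

Labor force participation rate ≈ 62.39%; unemployment rate ≈ 5.69%.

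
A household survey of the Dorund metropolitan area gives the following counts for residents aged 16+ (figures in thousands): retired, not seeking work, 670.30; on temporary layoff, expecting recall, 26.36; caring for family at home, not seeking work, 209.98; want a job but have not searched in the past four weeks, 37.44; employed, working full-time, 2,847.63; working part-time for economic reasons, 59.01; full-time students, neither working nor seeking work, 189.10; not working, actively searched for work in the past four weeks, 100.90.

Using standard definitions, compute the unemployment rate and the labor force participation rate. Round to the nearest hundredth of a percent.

Unemployment rate ≈ 4.19%; labor force participation rate ≈ 73.27%.

Employed = 2,847.63 + 59.01 = 2,906.64 thousand (anyone who worked, including part-time for economic reasons, counts as employed).
Unemployed = 26.36 + 100.90 = 127.26 thousand (jobless and actively searching, or on temporary layoff).
Labor force = 2,906.64 + 127.26 = 3,033.90 thousand.
Not in labor force = 670.30 + 209.98 + 37.44 + 189.10 = 1,106.82 thousand (those not working and not actively searching are outside the labor force — including those who want a job but have given up searching).
Civilian working-age population = 3,033.90 + 1,106.82 = 4,140.72 thousand.
Unemployment rate = 127.26 / 3,033.90 = 4.19%.
Labor force participation rate = 3,033.90 / 4,140.72 = 73.27%.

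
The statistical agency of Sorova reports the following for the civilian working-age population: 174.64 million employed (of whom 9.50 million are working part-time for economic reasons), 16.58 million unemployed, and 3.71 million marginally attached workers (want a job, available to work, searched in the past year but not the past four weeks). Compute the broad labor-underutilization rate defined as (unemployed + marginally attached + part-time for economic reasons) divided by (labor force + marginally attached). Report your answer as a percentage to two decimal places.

Labor force = 174.64 + 16.58 = 191.22 million.
Numerator = 16.58 + 3.71 + 9.50 = 29.79 million.
Denominator = 191.22 + 3.71 = 194.93 million.
Broad rate = 29.79 / 194.93 = 15.28%.

Broad underutilization rate ≈ 15.28%.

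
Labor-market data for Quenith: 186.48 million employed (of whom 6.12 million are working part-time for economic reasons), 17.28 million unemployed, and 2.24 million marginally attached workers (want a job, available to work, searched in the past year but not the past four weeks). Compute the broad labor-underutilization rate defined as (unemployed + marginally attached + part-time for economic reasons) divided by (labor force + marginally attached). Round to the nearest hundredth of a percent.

Labor force = 186.48 + 17.28 = 203.76 million.
Numerator = 17.28 + 2.24 + 6.12 = 25.64 million.
Denominator = 203.76 + 2.24 = 206.00 million.
Broad rate = 25.64 / 206.00 = 12.45%.

Broad underutilization rate ≈ 12.45%.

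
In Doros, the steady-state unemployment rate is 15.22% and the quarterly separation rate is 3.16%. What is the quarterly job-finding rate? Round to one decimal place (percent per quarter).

Job-finding rate ≈ 17.6% per quarter.

From u* = s/(s+f): f = s·(1−u)/u.
f = 3.16 × (1 − 0.1522) / 0.1522 = 2.6790 / 0.1522 ≈ 17.6% per quarter.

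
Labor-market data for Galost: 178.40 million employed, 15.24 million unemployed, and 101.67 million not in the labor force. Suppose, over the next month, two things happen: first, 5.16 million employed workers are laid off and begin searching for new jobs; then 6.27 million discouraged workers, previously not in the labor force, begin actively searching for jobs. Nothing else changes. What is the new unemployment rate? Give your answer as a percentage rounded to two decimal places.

New unemployment rate ≈ 13.34%.

Initially, labor force = 178.40 + 15.24 = 193.64 million, so u = 15.24/193.64 = 7.87%.
After the first change, employed falls and unemployed rises by 5.16; labor force unchanged → E = 173.24, U = 20.40, labor force = 193.64 million.
After the second change, unemployed and labor force both rise by 6.27 → E = 173.24, U = 26.67, labor force = 199.91 million.
New unemployment rate = 26.67 / 199.91 = 13.34%.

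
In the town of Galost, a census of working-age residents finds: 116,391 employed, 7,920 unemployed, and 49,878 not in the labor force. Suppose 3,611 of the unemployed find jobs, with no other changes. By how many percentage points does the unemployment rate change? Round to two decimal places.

The unemployment rate changes by −2.90 percentage points.

Initially, labor force = 116,391 + 7,920 = 124,311, so u = 7,920/124,311 = 6.37%.
After the change, unemployed falls and employed rises by 3,611; labor force unchanged → E = 120,002, U = 4,309, labor force = 124,311.
New unemployment rate = 4,309 / 124,311 = 3.47%.
Change = 3.47% − 6.37% = −2.90 percentage points.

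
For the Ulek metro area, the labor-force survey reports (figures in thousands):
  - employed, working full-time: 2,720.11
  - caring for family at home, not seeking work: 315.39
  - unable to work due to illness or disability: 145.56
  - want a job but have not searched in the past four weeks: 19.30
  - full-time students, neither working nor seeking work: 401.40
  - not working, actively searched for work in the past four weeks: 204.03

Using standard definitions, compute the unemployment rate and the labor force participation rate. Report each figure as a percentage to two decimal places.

Unemployment rate ≈ 6.98%; labor force participation rate ≈ 76.83%.

Employed = 2,720.11 thousand.
Unemployed = 204.03 thousand.
Labor force = 2,720.11 + 204.03 = 2,924.14 thousand.
Not in labor force = 315.39 + 145.56 + 19.30 + 401.40 = 881.65 thousand (those not working and not actively searching are outside the labor force — including those who want a job but have given up searching).
Civilian working-age population = 2,924.14 + 881.65 = 3,805.79 thousand.
Unemployment rate = 204.03 / 2,924.14 = 6.98%.
Labor force participation rate = 2,924.14 / 3,805.79 = 76.83%.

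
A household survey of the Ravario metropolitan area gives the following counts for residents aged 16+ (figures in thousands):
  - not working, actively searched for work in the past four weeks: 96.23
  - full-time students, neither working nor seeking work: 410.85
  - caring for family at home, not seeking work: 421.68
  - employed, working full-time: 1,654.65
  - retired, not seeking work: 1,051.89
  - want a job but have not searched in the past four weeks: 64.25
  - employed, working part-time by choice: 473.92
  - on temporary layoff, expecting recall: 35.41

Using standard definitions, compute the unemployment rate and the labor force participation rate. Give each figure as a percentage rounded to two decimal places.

Employed = 1,654.65 + 473.92 = 2,128.57 thousand.
Unemployed = 96.23 + 35.41 = 131.64 thousand (jobless and actively searching, or on temporary layoff).
Labor force = 2,128.57 + 131.64 = 2,260.21 thousand.
Not in labor force = 410.85 + 421.68 + 1,051.89 + 64.25 = 1,948.67 thousand (those not working and not actively searching are outside the labor force — including those who want a job but have given up searching).
Civilian working-age population = 2,260.21 + 1,948.67 = 4,208.88 thousand.
Unemployment rate = 131.64 / 2,260.21 = 5.82%.
Labor force participation rate = 2,260.21 / 4,208.88 = 53.70%.

Unemployment rate ≈ 5.82%; labor force participation rate ≈ 53.70%.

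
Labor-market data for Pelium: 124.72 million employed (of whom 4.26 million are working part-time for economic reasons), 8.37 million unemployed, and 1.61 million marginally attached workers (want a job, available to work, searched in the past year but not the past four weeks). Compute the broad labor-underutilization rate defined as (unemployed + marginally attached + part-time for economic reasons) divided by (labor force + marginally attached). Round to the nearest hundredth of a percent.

Broad underutilization rate ≈ 10.57%.

Labor force = 124.72 + 8.37 = 133.09 million.
Numerator = 8.37 + 1.61 + 4.26 = 14.24 million.
Denominator = 133.09 + 1.61 = 134.70 million.
Broad rate = 14.24 / 134.70 = 10.57%.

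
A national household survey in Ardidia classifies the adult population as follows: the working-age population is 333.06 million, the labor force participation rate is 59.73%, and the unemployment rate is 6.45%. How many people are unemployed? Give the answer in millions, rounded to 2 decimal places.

About 12.83 million are unemployed.

Labor force = 0.5973 × 333.06 = 198.94 million.
Unemployed = 0.0645 × 198.94 ≈ 12.83 million.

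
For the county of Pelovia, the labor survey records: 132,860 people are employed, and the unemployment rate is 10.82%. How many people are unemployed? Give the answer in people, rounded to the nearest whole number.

Let U be the number unemployed. The labor force is E + U, and U/(E+U) = 0.1082.
So U = 0.1082 × 132,860 / (1 − 0.1082) = 14375.45 / 0.8918 ≈ 16,120.

About 16,120 are unemployed.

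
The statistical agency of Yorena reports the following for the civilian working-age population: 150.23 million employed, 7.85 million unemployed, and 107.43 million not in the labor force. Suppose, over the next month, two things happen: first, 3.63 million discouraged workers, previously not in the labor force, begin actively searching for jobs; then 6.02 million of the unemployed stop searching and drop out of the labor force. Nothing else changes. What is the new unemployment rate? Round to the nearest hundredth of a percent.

Initially, labor force = 150.23 + 7.85 = 158.08 million, so u = 7.85/158.08 = 4.97%.
After the first change, unemployed and labor force both rise by 3.63 → E = 150.23, U = 11.48, labor force = 161.71 million.
After the second change, unemployed and labor force both fall by 6.02 → E = 150.23, U = 5.46, labor force = 155.69 million.
New unemployment rate = 5.46 / 155.69 = 3.51%.

New unemployment rate ≈ 3.51%.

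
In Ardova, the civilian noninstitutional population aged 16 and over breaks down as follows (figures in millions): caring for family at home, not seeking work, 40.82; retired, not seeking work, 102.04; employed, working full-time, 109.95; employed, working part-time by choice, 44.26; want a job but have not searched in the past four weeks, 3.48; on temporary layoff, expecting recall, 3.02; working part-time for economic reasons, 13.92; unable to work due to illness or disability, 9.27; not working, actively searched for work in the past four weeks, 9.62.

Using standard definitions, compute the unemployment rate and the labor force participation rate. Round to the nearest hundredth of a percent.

Unemployment rate ≈ 6.99%; labor force participation rate ≈ 53.74%.

Employed = 109.95 + 44.26 + 13.92 = 168.13 million (anyone who worked, including part-time for economic reasons, counts as employed).
Unemployed = 3.02 + 9.62 = 12.64 million (jobless and actively searching, or on temporary layoff).
Labor force = 168.13 + 12.64 = 180.77 million.
Not in labor force = 40.82 + 102.04 + 3.48 + 9.27 = 155.61 million (those not working and not actively searching are outside the labor force — including those who want a job but have given up searching).
Civilian working-age population = 180.77 + 155.61 = 336.38 million.
Unemployment rate = 12.64 / 180.77 = 6.99%.
Labor force participation rate = 180.77 / 336.38 = 53.74%.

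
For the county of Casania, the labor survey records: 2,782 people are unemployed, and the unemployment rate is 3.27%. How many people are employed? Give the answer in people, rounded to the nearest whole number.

About 82,294 are employed.

Labor force = U / u = 2,782 / 0.0327 ≈ 85,076.
Employed = labor force − unemployed = 85,076 − 2,782 = 82,294.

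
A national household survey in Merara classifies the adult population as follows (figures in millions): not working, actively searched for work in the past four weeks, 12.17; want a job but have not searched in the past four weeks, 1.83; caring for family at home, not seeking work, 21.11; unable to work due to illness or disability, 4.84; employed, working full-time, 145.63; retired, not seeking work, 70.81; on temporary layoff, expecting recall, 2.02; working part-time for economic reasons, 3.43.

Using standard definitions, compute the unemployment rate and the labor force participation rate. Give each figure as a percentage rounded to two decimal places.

Employed = 145.63 + 3.43 = 149.06 million (anyone who worked, including part-time for economic reasons, counts as employed).
Unemployed = 12.17 + 2.02 = 14.19 million (jobless and actively searching, or on temporary layoff).
Labor force = 149.06 + 14.19 = 163.25 million.
Not in labor force = 1.83 + 21.11 + 4.84 + 70.81 = 98.59 million (those not working and not actively searching are outside the labor force — including those who want a job but have given up searching).
Civilian working-age population = 163.25 + 98.59 = 261.84 million.
Unemployment rate = 14.19 / 163.25 = 8.69%.
Labor force participation rate = 163.25 / 261.84 = 62.35%.

Unemployment rate ≈ 8.69%; labor force participation rate ≈ 62.35%.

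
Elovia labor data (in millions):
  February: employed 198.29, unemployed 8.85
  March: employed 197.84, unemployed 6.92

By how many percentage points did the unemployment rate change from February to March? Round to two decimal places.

February: labor force = 198.29 + 8.85 = 207.14; u = 8.85/207.14 = 4.27%.
March: labor force = 197.84 + 6.92 = 204.76; u = 6.92/204.76 = 3.38%.
Change = 3.38% − 4.27% = −0.89 pp.

The unemployment rate changed by −0.89 percentage points.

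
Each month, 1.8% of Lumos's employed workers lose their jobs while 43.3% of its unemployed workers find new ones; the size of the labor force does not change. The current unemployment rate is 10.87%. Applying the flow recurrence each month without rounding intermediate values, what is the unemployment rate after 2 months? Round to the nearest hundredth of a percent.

With a fixed labor force, u_{t+1} = u_t + s·(1−u_t) − f·u_t = u_t·(1−s−f) + s.
Here 1−s−f = 0.549 and s = 0.018.
u_1 = 0.108700 × 0.549 + 0.018 = 0.077676.
u_2 = 0.077676 × 0.549 + 0.018 = 0.060644.

Unemployment rate after two months ≈ 6.06%.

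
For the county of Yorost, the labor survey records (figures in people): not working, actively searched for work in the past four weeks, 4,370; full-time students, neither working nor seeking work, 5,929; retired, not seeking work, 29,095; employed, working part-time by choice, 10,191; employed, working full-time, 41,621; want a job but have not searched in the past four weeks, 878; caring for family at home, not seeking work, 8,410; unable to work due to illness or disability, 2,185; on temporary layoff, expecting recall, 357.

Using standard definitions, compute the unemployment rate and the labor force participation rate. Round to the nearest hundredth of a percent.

Employed = 10,191 + 41,621 = 51,812.
Unemployed = 4,370 + 357 = 4,727 (jobless and actively searching, or on temporary layoff).
Labor force = 51,812 + 4,727 = 56,539.
Not in labor force = 5,929 + 29,095 + 878 + 8,410 + 2,185 = 46,497 (those not working and not actively searching are outside the labor force — including those who want a job but have given up searching).
Civilian working-age population = 56,539 + 46,497 = 103,036.
Unemployment rate = 4,727 / 56,539 = 8.36%.
Labor force participation rate = 56,539 / 103,036 = 54.87%.

Unemployment rate ≈ 8.36%; labor force participation rate ≈ 54.87%.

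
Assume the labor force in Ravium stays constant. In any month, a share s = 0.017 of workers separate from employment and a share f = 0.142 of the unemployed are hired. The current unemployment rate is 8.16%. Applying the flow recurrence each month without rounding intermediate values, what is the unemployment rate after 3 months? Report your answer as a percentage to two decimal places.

With a fixed labor force, u_{t+1} = u_t + s·(1−u_t) − f·u_t = u_t·(1−s−f) + s.
Here 1−s−f = 0.841 and s = 0.017.
u_1 = 0.081600 × 0.841 + 0.017 = 0.085626.
u_2 = 0.085626 × 0.841 + 0.017 = 0.089011.
u_3 = 0.089011 × 0.841 + 0.017 = 0.091858.

Unemployment rate after three months ≈ 9.19%.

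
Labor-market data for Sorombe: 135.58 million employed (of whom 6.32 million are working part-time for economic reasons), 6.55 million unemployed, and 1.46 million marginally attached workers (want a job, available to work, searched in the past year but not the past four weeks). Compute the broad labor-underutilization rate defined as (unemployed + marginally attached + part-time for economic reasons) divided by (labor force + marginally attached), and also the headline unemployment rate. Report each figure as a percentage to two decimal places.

Broad underutilization rate ≈ 9.98%; headline unemployment rate ≈ 4.61%.

Labor force = 135.58 + 6.55 = 142.13 million.
Numerator = 6.55 + 1.46 + 6.32 = 14.33 million.
Denominator = 142.13 + 1.46 = 143.59 million.
Broad rate = 14.33 / 143.59 = 9.98%.
Headline unemployment rate = 6.55 / 142.13 = 4.61%.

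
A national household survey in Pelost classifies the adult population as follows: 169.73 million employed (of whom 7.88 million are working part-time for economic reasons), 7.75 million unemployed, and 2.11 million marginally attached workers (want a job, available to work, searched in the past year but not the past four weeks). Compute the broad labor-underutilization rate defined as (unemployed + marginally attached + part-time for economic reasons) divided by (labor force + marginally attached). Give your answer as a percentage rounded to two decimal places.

Broad underutilization rate ≈ 9.88%.

Labor force = 169.73 + 7.75 = 177.48 million.
Numerator = 7.75 + 2.11 + 7.88 = 17.74 million.
Denominator = 177.48 + 2.11 = 179.59 million.
Broad rate = 17.74 / 179.59 = 9.88%.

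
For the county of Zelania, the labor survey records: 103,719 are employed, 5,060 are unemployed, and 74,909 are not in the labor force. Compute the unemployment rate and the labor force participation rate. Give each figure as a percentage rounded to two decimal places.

Unemployment rate ≈ 4.65%; labor force participation rate ≈ 59.22%.

Labor force = employed + unemployed = 103,719 + 5,060 = 108,779.
Working-age population = 108,779 + 74,909 = 183,688.
Unemployment rate = 5,060 / 108,779 = 4.65%.
Labor force participation rate = 108,779 / 183,688 = 59.22%.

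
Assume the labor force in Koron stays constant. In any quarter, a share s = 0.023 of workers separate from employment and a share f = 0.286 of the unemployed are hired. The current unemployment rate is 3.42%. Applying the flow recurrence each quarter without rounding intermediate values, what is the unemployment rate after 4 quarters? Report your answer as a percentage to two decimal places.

Unemployment rate after four quarters ≈ 6.53%.

With a fixed labor force, u_{t+1} = u_t + s·(1−u_t) − f·u_t = u_t·(1−s−f) + s.
Here 1−s−f = 0.691 and s = 0.023.
u_1 = 0.034200 × 0.691 + 0.023 = 0.046632.
u_2 = 0.046632 × 0.691 + 0.023 = 0.055223.
u_3 = 0.055223 × 0.691 + 0.023 = 0.061159.
u_4 = 0.061159 × 0.691 + 0.023 = 0.065261.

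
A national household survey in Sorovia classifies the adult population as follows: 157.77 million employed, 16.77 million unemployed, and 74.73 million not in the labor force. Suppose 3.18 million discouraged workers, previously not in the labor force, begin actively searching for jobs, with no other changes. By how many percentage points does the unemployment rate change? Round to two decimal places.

Initially, labor force = 157.77 + 16.77 = 174.54 million, so u = 16.77/174.54 = 9.61%.
After the change, unemployed and labor force both rise by 3.18 → E = 157.77, U = 19.95, labor force = 177.72 million.
New unemployment rate = 19.95 / 177.72 = 11.23%.
Change = 11.23% − 9.61% = +1.62 percentage points.

The unemployment rate changes by +1.62 percentage points.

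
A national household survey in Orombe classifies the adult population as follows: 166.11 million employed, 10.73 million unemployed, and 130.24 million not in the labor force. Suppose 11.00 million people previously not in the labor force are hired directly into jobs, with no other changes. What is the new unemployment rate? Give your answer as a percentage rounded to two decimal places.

New unemployment rate ≈ 5.71%.

Initially, labor force = 166.11 + 10.73 = 176.84 million, so u = 10.73/176.84 = 6.07%.
After the change, employed and labor force both rise by 11.00; unemployed unchanged → E = 177.11, U = 10.73, labor force = 187.84 million.
New unemployment rate = 10.73 / 187.84 = 5.71%.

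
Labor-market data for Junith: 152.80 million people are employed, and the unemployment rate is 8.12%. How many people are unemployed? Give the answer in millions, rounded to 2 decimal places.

About 13.50 million are unemployed.

Let U be the number unemployed. The labor force is E + U, and U/(E+U) = 0.0812.
So U = 0.0812 × 152.80 / (1 − 0.0812) = 12.4074 / 0.9188 ≈ 13.50 million.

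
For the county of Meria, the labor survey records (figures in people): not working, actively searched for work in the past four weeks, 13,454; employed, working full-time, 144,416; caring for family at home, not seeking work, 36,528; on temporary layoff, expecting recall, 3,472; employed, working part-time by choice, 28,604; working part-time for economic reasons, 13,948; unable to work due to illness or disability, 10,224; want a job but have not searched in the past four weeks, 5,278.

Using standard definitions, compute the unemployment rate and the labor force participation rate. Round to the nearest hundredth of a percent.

Unemployment rate ≈ 8.30%; labor force participation rate ≈ 79.67%.

Employed = 144,416 + 28,604 + 13,948 = 186,968 (anyone who worked, including part-time for economic reasons, counts as employed).
Unemployed = 13,454 + 3,472 = 16,926 (jobless and actively searching, or on temporary layoff).
Labor force = 186,968 + 16,926 = 203,894.
Not in labor force = 36,528 + 10,224 + 5,278 = 52,030 (those not working and not actively searching are outside the labor force — including those who want a job but have given up searching).
Civilian working-age population = 203,894 + 52,030 = 255,924.
Unemployment rate = 16,926 / 203,894 = 8.30%.
Labor force participation rate = 203,894 / 255,924 = 79.67%.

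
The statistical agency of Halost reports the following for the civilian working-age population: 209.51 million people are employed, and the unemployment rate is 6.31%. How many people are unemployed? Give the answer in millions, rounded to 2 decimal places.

About 14.11 million are unemployed.

Let U be the number unemployed. The labor force is E + U, and U/(E+U) = 0.0631.
So U = 0.0631 × 209.51 / (1 − 0.0631) = 13.2201 / 0.9369 ≈ 14.11 million.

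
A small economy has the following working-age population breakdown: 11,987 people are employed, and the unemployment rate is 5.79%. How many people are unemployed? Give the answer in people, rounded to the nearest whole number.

Let U be the number unemployed. The labor force is E + U, and U/(E+U) = 0.0579.
So U = 0.0579 × 11,987 / (1 − 0.0579) = 694.05 / 0.9421 ≈ 737.

About 737 are unemployed.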